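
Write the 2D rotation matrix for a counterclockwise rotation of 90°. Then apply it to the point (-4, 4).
R = [[0, -1], [1, 0]]; R·(-4, 4) = (-4, -4)

Rotation matrix formula: R(θ) = [[cos θ, -sin θ], [sin θ, cos θ]]
For θ = 90°:
cos(90°) = 0
sin(90°) = 1
R = [[0, -1], [1, 0]]
Apply to (-4, 4): [0·-4 + (-1)·4, 1·-4 + 0·4] = (-4, -4)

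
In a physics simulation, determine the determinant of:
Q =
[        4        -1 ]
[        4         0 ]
det(Q) = 4

For a 2×2 matrix [[a, b], [c, d]], det = a*d - b*c.
det(Q) = (4)*(0) - (-1)*(4) = 0 + 4 = 4.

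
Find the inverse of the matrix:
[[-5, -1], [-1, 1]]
[[-1/6, -1/6], [-1/6, 5/6]]

For [[a,b],[c,d]], inverse = (1/det)·[[d,-b],[-c,a]]
det = -5·1 - -1·-1 = -6
Inverse = (1/-6)·[[1, 1], [1, -5]]
        = [[-1/6, -1/6], [-1/6, 5/6]]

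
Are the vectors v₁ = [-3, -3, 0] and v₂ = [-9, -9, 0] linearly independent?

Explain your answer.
No, linearly dependent (v₂ = 3·v₁)

Check whether there is a scalar k with v₂ = k·v₁.
Comparing components, k = 3 satisfies 3·[-3, -3, 0] = [-9, -9, 0].
Since v₂ is a scalar multiple of v₁, the two vectors are linearly dependent.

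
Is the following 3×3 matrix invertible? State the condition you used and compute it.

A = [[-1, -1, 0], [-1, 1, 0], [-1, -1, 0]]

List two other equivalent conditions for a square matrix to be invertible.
No, not invertible; det(A) = 0 (two rows are equal, so the rows are linearly dependent). Equivalent conditions (failing for this A): rank(A) < 3; Ax = 0 has non-trivial solutions; 0 is an eigenvalue; the columns are linearly dependent.

To check invertibility, compute det(A).
In this matrix, row 0 and the last row are identical, so one row is a scalar multiple of another and the rows are linearly dependent.
A matrix with linearly dependent rows has det = 0 and is not invertible.
Equivalent failed conditions:
- rank(A) < 3.
- Ax = 0 has non-trivial solutions.
- 0 is an eigenvalue.
- The columns are linearly dependent.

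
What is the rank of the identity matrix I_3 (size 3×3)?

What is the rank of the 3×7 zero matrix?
rank(I_3) = 3, rank(0) = 0

The identity I_3 has 3 columns that are the standard basis vectors e_1, …, e_3. These are linearly independent, so all 3 columns are pivots and rank(I_3) = 3.
The 3×7 zero matrix has every entry zero, so every row is the zero row and there are no pivots; rank(0) = 0.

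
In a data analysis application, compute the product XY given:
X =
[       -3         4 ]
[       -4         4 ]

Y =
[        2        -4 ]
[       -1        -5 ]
XY =
[      -10        -8 ]
[      -12        -4 ]

Matrix multiplication: (XY)[i][j] = sum over k of X[i][k] * Y[k][j].
  (XY)[0][0] = (-3)*(2) + (4)*(-1) = -10
  (XY)[0][1] = (-3)*(-4) + (4)*(-5) = -8
  (XY)[1][0] = (-4)*(2) + (4)*(-1) = -12
  (XY)[1][1] = (-4)*(-4) + (4)*(-5) = -4
XY =
[      -10        -8 ]
[      -12        -4 ]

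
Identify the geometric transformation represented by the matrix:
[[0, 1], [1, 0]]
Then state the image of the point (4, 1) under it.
reflection across the line y = x; image of (4, 1) is (1, 4)

This is a symmetric orthogonal matrix with determinant -1, which characterizes a reflection in ℝ².
The matrix [[0, 1], [1, 0]] represents: reflection across the line y = x.
Applying it to (4, 1): [0·4 + 1·1, 1·4 + 0·1] = (1, 4).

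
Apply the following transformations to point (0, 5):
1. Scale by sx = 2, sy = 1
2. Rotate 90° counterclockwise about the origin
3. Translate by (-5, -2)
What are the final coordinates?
(-10, -2)

Step 1: Scale → (0, 5)
Step 2: Rotate 90° → (-5, 0)
Step 3: Translate → (-10, -2)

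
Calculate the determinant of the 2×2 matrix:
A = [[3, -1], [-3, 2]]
3

For A = [[a, b], [c, d]], det(A) = a*d - b*c.
det(A) = (3)*(2) - (-1)*(-3) = 6 - 3 = 3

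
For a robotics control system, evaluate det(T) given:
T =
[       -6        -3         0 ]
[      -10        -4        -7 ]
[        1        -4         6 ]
det(T) = 153

Expand along row 0 (cofactor expansion): det(T) = a*(e*i - f*h) - b*(d*i - f*g) + c*(d*h - e*g), where the 3×3 is [[a, b, c], [d, e, f], [g, h, i]].
Minor M_00 = (-4)*(6) - (-7)*(-4) = -24 - 28 = -52.
Minor M_01 = (-10)*(6) - (-7)*(1) = -60 + 7 = -53.
Minor M_02 = (-10)*(-4) - (-4)*(1) = 40 + 4 = 44.
det(T) = (-6)*(-52) - (-3)*(-53) + (0)*(44) = 312 - 159 + 0 = 153.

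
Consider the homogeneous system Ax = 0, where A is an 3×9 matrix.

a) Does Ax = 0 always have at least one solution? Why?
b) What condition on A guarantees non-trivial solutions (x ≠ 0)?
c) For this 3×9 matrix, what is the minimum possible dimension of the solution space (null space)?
a) Yes, x = 0 is always a solution. b) When A has linearly dependent columns (rank < n). c) Minimum nullity = 6.

a) x = 0 satisfies A·0 = 0, so the zero vector is always a solution.
b) Non-trivial solutions exist iff the columns of A are linearly dependent, equivalently rank(A) < n (the number of columns).
c) By rank-nullity, rank(A) + nullity(A) = n = 9. Since A has only 3 rows, rank(A) ≤ 3, so nullity(A) ≥ 9 - 3 = 6.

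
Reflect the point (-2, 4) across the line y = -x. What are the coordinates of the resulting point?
(-4, 2)

Reflection across line y = -x: (-2, 4) → (-4, 2)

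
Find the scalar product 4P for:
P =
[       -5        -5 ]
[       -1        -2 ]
4P =
[      -20       -20 ]
[       -4        -8 ]

Scalar multiplication is elementwise: (4P)[i][j] = 4 * P[i][j].
  (4P)[0][0] = 4 * (-5) = -20
  (4P)[0][1] = 4 * (-5) = -20
  (4P)[1][0] = 4 * (-1) = -4
  (4P)[1][1] = 4 * (-2) = -8
4P =
[      -20       -20 ]
[       -4        -8 ]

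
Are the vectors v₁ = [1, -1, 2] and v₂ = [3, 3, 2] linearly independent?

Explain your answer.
Yes, linearly independent

Two vectors are linearly dependent iff one is a scalar multiple of the other.
No single scalar k satisfies v₂ = k·v₁ (the ratios of corresponding entries disagree), so v₁ and v₂ are linearly independent.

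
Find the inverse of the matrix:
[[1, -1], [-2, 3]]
[[3, 1], [2, 1]]

For [[a,b],[c,d]], inverse = (1/det)·[[d,-b],[-c,a]]
det = 1·3 - -1·-2 = 1
Inverse = (1/1)·[[3, 1], [2, 1]]
        = [[3, 1], [2, 1]]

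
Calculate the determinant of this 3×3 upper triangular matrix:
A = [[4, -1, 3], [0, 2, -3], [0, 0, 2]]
16

The determinant of a triangular matrix is the product of its diagonal entries (the off-diagonal entries above the diagonal do not affect it).
det(A) = (4) * (2) * (2) = 16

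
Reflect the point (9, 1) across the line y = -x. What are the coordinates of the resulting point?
(-1, -9)

Reflection across line y = -x: (9, 1) → (-1, -9)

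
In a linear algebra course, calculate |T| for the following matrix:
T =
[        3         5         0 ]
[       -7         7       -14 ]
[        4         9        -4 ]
det(T) = -126

Expand along row 0 (cofactor expansion): det(T) = a*(e*i - f*h) - b*(d*i - f*g) + c*(d*h - e*g), where the 3×3 is [[a, b, c], [d, e, f], [g, h, i]].
Minor M_00 = (7)*(-4) - (-14)*(9) = -28 + 126 = 98.
Minor M_01 = (-7)*(-4) - (-14)*(4) = 28 + 56 = 84.
Minor M_02 = (-7)*(9) - (7)*(4) = -63 - 28 = -91.
det(T) = (3)*(98) - (5)*(84) + (0)*(-91) = 294 - 420 + 0 = -126.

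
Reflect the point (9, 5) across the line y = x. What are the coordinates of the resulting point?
(5, 9)

Reflection across line y = x: (9, 5) → (5, 9)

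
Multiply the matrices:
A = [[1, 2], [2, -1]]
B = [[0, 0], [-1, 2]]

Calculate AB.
[[-2, 4], [1, -2]]

Each entry (i,j) of AB = sum over k of A[i][k]*B[k][j].
(AB)[0][0] = (1)*(0) + (2)*(-1) = -2
(AB)[0][1] = (1)*(0) + (2)*(2) = 4
(AB)[1][0] = (2)*(0) + (-1)*(-1) = 1
(AB)[1][1] = (2)*(0) + (-1)*(2) = -2
AB = [[-2, 4], [1, -2]]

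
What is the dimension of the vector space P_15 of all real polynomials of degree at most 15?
Dimension = 16

A polynomial of degree at most 15 can be written as a₀ + a₁x + a₂x² + … + a_15x^15, with 16 free coefficients a₀, …, a_15.
The set {1, x, x², …, x^15} is a basis: it spans P_15 (every such polynomial is a linear combination of these) and is linearly independent (a polynomial is zero iff all its coefficients are zero).
Therefore dim(P_15) = 15 + 1 = 16.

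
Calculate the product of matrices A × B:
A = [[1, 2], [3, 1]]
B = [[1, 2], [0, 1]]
[[1, 4], [3, 7]]

Matrix multiplication:
C[0][0] = 1×1 + 2×0 = 1
C[0][1] = 1×2 + 2×1 = 4
C[1][0] = 3×1 + 1×0 = 3
C[1][1] = 3×2 + 1×1 = 7
Result: [[1, 4], [3, 7]]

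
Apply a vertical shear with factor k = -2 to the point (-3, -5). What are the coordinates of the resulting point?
(-3, 1)

Shear matrix for vertical shear with factor k = -2:
[[1, 0], [-2, 1]]
Result: (-3, -5) → (-3, 1)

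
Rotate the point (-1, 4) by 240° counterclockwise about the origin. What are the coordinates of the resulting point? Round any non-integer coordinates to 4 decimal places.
(3.9641, -1.1340)

Rotation matrix R(θ) = [[cos θ, -sin θ], [sin θ, cos θ]]; for θ = 240°:
R = [[-1/2, √3/2], [-√3/2, -1/2]]
Result: R × [-1, 4]ᵀ = [-1/2·-1 + (√3/2)·4, -√3/2·-1 + (-1/2)·4]ᵀ = (3.9641, -1.1340)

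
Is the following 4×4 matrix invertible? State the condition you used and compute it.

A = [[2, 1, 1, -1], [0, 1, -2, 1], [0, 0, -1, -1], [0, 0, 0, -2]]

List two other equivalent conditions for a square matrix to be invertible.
Yes, invertible; det(A) = 4 ≠ 0. Equivalent conditions: rank(A) = 4; Ax = 0 has only the trivial solution; 0 is not an eigenvalue; the columns of A are linearly independent.

To check invertibility, compute det(A).
The given matrix is triangular, so det(A) equals the product of its diagonal entries = 4 ≠ 0.
Since det(A) ≠ 0, A is invertible.
Equivalent conditions for a square matrix A to be invertible:
- rank(A) = 4 (full rank).
- The homogeneous system Ax = 0 has only the trivial solution x = 0.
- 0 is not an eigenvalue of A.
- The columns (equivalently rows) of A are linearly independent.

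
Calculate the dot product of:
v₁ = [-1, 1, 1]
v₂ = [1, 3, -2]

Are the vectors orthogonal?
0, Yes

The dot product is the sum of products of corresponding components.
v₁·v₂ = (-1)*(1) + (1)*(3) + (1)*(-2) = -1 + 3 - 2 = 0.
Two vectors are orthogonal iff their dot product is 0; here the dot product is 0, so the vectors are orthogonal.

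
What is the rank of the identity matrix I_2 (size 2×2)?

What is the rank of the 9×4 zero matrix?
rank(I_2) = 2, rank(0) = 0

The identity I_2 has 2 columns that are the standard basis vectors e_1, …, e_2. These are linearly independent, so all 2 columns are pivots and rank(I_2) = 2.
The 9×4 zero matrix has every entry zero, so every row is the zero row and there are no pivots; rank(0) = 0.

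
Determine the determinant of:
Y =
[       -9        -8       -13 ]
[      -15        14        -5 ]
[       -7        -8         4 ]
det(Y) = -3738

Expand along row 0 (cofactor expansion): det(Y) = a*(e*i - f*h) - b*(d*i - f*g) + c*(d*h - e*g), where the 3×3 is [[a, b, c], [d, e, f], [g, h, i]].
Minor M_00 = (14)*(4) - (-5)*(-8) = 56 - 40 = 16.
Minor M_01 = (-15)*(4) - (-5)*(-7) = -60 - 35 = -95.
Minor M_02 = (-15)*(-8) - (14)*(-7) = 120 + 98 = 218.
det(Y) = (-9)*(16) - (-8)*(-95) + (-13)*(218) = -144 - 760 - 2834 = -3738.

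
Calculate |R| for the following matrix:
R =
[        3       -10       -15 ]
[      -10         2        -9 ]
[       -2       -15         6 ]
det(R) = -3459

Expand along row 0 (cofactor expansion): det(R) = a*(e*i - f*h) - b*(d*i - f*g) + c*(d*h - e*g), where the 3×3 is [[a, b, c], [d, e, f], [g, h, i]].
Minor M_00 = (2)*(6) - (-9)*(-15) = 12 - 135 = -123.
Minor M_01 = (-10)*(6) - (-9)*(-2) = -60 - 18 = -78.
Minor M_02 = (-10)*(-15) - (2)*(-2) = 150 + 4 = 154.
det(R) = (3)*(-123) - (-10)*(-78) + (-15)*(154) = -369 - 780 - 2310 = -3459.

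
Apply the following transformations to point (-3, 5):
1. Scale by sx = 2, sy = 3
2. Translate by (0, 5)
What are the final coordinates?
(-6, 20)

Step 1: Scale (-3, 5) by (sx, sy) = (2, 3) → (-6, 15)
Step 2: Translate by (0, 5) → (-6, 20)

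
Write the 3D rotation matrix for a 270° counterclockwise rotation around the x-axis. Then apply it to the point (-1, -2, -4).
R = [[1, 0, 0], [0, 0, 1], [0, -1, 0]]; R·(-1, -2, -4) = (-1, -4, 2)

Rotation matrix for 270° around x-axis:
cos(270°) = 0, sin(270°) = -1
R = [[1, 0, 0], [0, 0, 1], [0, -1, 0]]
Apply to (-1, -2, -4): R·[-1, -2, -4]ᵀ = (-1, -4, 2)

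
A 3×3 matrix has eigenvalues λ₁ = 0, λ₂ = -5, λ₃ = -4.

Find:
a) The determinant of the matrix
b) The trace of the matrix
det = 0, trace = -9

Two standard eigenvalue identities:
- det(A) equals the product of the eigenvalues (counted with multiplicity).
- trace(A) equals the sum of the eigenvalues.
det(A) = (0)*(-5)*(-4) = 0.
trace(A) = 0 - 5 - 4 = -9.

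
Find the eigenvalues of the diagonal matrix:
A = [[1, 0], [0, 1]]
λ₁ = 1, λ₂ = 1

The characteristic polynomial of A is det(A - λI) = (1 - λ)(1 - λ) = 0.
The roots are λ = 1 and λ = 1, so the eigenvalues are the diagonal entries.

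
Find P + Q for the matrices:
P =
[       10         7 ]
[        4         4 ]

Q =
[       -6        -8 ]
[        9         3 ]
P + Q =
[        4        -1 ]
[       13         7 ]

Matrix addition is elementwise: (P+Q)[i][j] = P[i][j] + Q[i][j].
  (P+Q)[0][0] = (10) + (-6) = 4
  (P+Q)[0][1] = (7) + (-8) = -1
  (P+Q)[1][0] = (4) + (9) = 13
  (P+Q)[1][1] = (4) + (3) = 7
P + Q =
[        4        -1 ]
[       13         7 ]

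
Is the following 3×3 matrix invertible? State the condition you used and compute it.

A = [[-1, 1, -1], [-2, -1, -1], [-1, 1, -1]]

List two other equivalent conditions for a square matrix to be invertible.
No, not invertible; det(A) = 0 (two rows are equal, so the rows are linearly dependent). Equivalent conditions (failing for this A): rank(A) < 3; Ax = 0 has non-trivial solutions; 0 is an eigenvalue; the columns are linearly dependent.

To check invertibility, compute det(A).
In this matrix, row 0 and the last row are identical, so one row is a scalar multiple of another and the rows are linearly dependent.
A matrix with linearly dependent rows has det = 0 and is not invertible.
Equivalent failed conditions:
- rank(A) < 3.
- Ax = 0 has non-trivial solutions.
- 0 is an eigenvalue.
- The columns are linearly dependent.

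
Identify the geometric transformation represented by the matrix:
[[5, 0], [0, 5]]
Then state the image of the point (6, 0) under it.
uniform scaling by factor 5; image of (6, 0) is (30, 0)

This is a diagonal matrix with equal entries 5, so it scales both axes by the same factor 5.
The matrix [[5, 0], [0, 5]] represents: uniform scaling by factor 5.
Applying it to (6, 0): [5·6 + 0·0, 0·6 + 5·0] = (30, 0).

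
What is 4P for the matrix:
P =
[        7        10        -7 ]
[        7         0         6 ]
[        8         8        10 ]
4P =
[       28        40       -28 ]
[       28         0        24 ]
[       32        32        40 ]

Scalar multiplication is elementwise: (4P)[i][j] = 4 * P[i][j].
  (4P)[0][0] = 4 * (7) = 28
  (4P)[0][1] = 4 * (10) = 40
  (4P)[0][2] = 4 * (-7) = -28
  (4P)[1][0] = 4 * (7) = 28
  (4P)[1][1] = 4 * (0) = 0
  (4P)[1][2] = 4 * (6) = 24
  (4P)[2][0] = 4 * (8) = 32
  (4P)[2][1] = 4 * (8) = 32
  (4P)[2][2] = 4 * (10) = 40
4P =
[       28        40       -28 ]
[       28         0        24 ]
[       32        32        40 ]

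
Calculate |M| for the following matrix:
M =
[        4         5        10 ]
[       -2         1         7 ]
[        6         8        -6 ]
det(M) = -318

Expand along row 0 (cofactor expansion): det(M) = a*(e*i - f*h) - b*(d*i - f*g) + c*(d*h - e*g), where the 3×3 is [[a, b, c], [d, e, f], [g, h, i]].
Minor M_00 = (1)*(-6) - (7)*(8) = -6 - 56 = -62.
Minor M_01 = (-2)*(-6) - (7)*(6) = 12 - 42 = -30.
Minor M_02 = (-2)*(8) - (1)*(6) = -16 - 6 = -22.
det(M) = (4)*(-62) - (5)*(-30) + (10)*(-22) = -248 + 150 - 220 = -318.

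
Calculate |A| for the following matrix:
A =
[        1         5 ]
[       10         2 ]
det(A) = -48

For a 2×2 matrix [[a, b], [c, d]], det = a*d - b*c.
det(A) = (1)*(2) - (5)*(10) = 2 - 50 = -48.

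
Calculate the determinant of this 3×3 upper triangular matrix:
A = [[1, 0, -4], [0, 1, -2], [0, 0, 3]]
3

The determinant of a triangular matrix is the product of its diagonal entries (the off-diagonal entries above the diagonal do not affect it).
det(A) = (1) * (1) * (3) = 3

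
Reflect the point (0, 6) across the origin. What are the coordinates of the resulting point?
(0, -6)

Reflection across origin: (0, 6) → (0, -6)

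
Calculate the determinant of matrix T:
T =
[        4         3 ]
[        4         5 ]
det(T) = 8

For a 2×2 matrix [[a, b], [c, d]], det = a*d - b*c.
det(T) = (4)*(5) - (3)*(4) = 20 - 12 = 8.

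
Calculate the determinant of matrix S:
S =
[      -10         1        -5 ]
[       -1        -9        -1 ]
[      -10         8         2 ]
det(S) = 602

Expand along row 0 (cofactor expansion): det(S) = a*(e*i - f*h) - b*(d*i - f*g) + c*(d*h - e*g), where the 3×3 is [[a, b, c], [d, e, f], [g, h, i]].
Minor M_00 = (-9)*(2) - (-1)*(8) = -18 + 8 = -10.
Minor M_01 = (-1)*(2) - (-1)*(-10) = -2 - 10 = -12.
Minor M_02 = (-1)*(8) - (-9)*(-10) = -8 - 90 = -98.
det(S) = (-10)*(-10) - (1)*(-12) + (-5)*(-98) = 100 + 12 + 490 = 602.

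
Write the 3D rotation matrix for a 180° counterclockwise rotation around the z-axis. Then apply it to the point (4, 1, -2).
R = [[-1, 0, 0], [0, -1, 0], [0, 0, 1]]; R·(4, 1, -2) = (-4, -1, -2)

Rotation matrix for 180° around z-axis:
cos(180°) = -1, sin(180°) = 0
R = [[-1, 0, 0], [0, -1, 0], [0, 0, 1]]
Apply to (4, 1, -2): R·[4, 1, -2]ᵀ = (-4, -1, -2)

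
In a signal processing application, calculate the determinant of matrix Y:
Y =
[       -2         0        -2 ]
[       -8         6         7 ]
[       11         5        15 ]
det(Y) = 102

Expand along row 0 (cofactor expansion): det(Y) = a*(e*i - f*h) - b*(d*i - f*g) + c*(d*h - e*g), where the 3×3 is [[a, b, c], [d, e, f], [g, h, i]].
Minor M_00 = (6)*(15) - (7)*(5) = 90 - 35 = 55.
Minor M_01 = (-8)*(15) - (7)*(11) = -120 - 77 = -197.
Minor M_02 = (-8)*(5) - (6)*(11) = -40 - 66 = -106.
det(Y) = (-2)*(55) - (0)*(-197) + (-2)*(-106) = -110 + 0 + 212 = 102.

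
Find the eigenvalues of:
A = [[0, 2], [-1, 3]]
λ = 1, 2

Solve det(A - λI) = 0. For a 2×2 matrix this is λ² - (trace)λ + det = 0.
trace(A) = 0 + 3 = 3.
det(A) = (0)*(3) - (2)*(-1) = 0 + 2 = 2.
Characteristic equation: λ² - (3)λ + (2) = 0.
Discriminant: (3)² - 4*(2) = 9 - 8 = 1.
Roots: λ = (3 ± √1) / 2 = 1, 2.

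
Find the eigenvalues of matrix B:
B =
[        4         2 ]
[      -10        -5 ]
λ = -1, 0

Solve det(B - λI) = 0. For a 2×2 matrix the characteristic equation is λ² - (trace)λ + det = 0.
trace(B) = a + d = 4 - 5 = -1.
det(B) = a*d - b*c = (4)*(-5) - (2)*(-10) = -20 + 20 = 0.
Characteristic equation: λ² - (-1)λ + (0) = 0.
Discriminant = (-1)² - 4*(0) = 1 - 0 = 1.
λ = (-1 ± √1) / 2 = (-1 ± 1) / 2 = -1, 0.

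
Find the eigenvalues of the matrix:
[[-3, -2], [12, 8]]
λ = 0 and λ = 5

Characteristic equation: det(A - λI) = 0
λ² - (trace)λ + (det) = 0
λ² - (5)λ + (0) = 0
λ² - 5λ + 0 = 0
Solving: λ = 0, 5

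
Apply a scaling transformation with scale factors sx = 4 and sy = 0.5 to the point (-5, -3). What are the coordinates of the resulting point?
(-20, -1.5)

Scaling matrix:
[[4, 0], [0, 0.50]]
Result: (-5 × 4, -3 × 0.5) = (-20, -1.5)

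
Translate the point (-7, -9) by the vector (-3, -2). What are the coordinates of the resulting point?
(-10, -11)

Translation by (-3, -2):
x' = -7 + -3 = -10
y' = -9 + -2 = -11
Homogeneous matrix: [[1, 0, -3], [0, 1, -2], [0, 0, 1]]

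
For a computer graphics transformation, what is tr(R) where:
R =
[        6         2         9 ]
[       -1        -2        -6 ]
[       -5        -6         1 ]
tr(R) = 6 - 2 + 1 = 5

The trace of a square matrix is the sum of its diagonal entries.
Diagonal entries of R: R[0][0] = 6, R[1][1] = -2, R[2][2] = 1.
tr(R) = 6 - 2 + 1 = 5.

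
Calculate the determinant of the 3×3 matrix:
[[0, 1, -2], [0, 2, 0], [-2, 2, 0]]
-8

Expansion along first row:
det = 0·det([[2,0],[2,0]]) - 1·det([[0,0],[-2,0]]) + -2·det([[0,2],[-2,2]])
    = 0·(2·0 - 0·2) - 1·(0·0 - 0·-2) + -2·(0·2 - 2·-2)
    = 0·0 - 1·0 + -2·4
    = 0 + 0 + -8 = -8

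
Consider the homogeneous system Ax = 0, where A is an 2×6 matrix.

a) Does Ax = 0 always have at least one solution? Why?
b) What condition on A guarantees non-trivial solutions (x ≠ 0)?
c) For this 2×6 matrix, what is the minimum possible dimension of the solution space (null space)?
a) Yes, x = 0 is always a solution. b) When A has linearly dependent columns (rank < n). c) Minimum nullity = 4.

a) x = 0 satisfies A·0 = 0, so the zero vector is always a solution.
b) Non-trivial solutions exist iff the columns of A are linearly dependent, equivalently rank(A) < n (the number of columns).
c) By rank-nullity, rank(A) + nullity(A) = n = 6. Since A has only 2 rows, rank(A) ≤ 2, so nullity(A) ≥ 6 - 2 = 4.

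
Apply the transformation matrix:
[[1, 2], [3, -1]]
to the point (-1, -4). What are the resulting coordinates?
(-9, 1)

Matrix multiplication:
[[1, 2], [3, -1]] × [-1, -4]ᵀ
= [1×-1 + 2×-4, 3×-1 + -1×-4]ᵀ
= [-9.0000, 1.0000]ᵀ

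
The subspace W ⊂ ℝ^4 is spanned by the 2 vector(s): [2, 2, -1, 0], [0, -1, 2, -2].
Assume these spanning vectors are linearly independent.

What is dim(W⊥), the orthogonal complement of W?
dim(W⊥) = 2

For any subspace W of ℝ^n, dim(W) + dim(W⊥) = n (the whole-space dimension).
Here the given 2 vectors are linearly independent, so dim(W) = 2.
Thus dim(W⊥) = n - dim(W) = 4 - 2 = 2.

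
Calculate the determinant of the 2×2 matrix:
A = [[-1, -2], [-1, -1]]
-1

For A = [[a, b], [c, d]], det(A) = a*d - b*c.
det(A) = (-1)*(-1) - (-2)*(-1) = 1 - 2 = -1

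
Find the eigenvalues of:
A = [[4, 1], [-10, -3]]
λ = -1, 2

Solve det(A - λI) = 0. For a 2×2 matrix this is λ² - (trace)λ + det = 0.
trace(A) = 4 - 3 = 1.
det(A) = (4)*(-3) - (1)*(-10) = -12 + 10 = -2.
Characteristic equation: λ² - (1)λ + (-2) = 0.
Discriminant: (1)² - 4*(-2) = 1 + 8 = 9.
Roots: λ = (1 ± √9) / 2 = -1, 2.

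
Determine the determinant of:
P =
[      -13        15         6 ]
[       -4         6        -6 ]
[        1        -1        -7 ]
det(P) = 102

Expand along row 0 (cofactor expansion): det(P) = a*(e*i - f*h) - b*(d*i - f*g) + c*(d*h - e*g), where the 3×3 is [[a, b, c], [d, e, f], [g, h, i]].
Minor M_00 = (6)*(-7) - (-6)*(-1) = -42 - 6 = -48.
Minor M_01 = (-4)*(-7) - (-6)*(1) = 28 + 6 = 34.
Minor M_02 = (-4)*(-1) - (6)*(1) = 4 - 6 = -2.
det(P) = (-13)*(-48) - (15)*(34) + (6)*(-2) = 624 - 510 - 12 = 102.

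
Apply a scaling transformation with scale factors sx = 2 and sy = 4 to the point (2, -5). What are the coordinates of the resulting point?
(4, -20)

Scaling matrix:
[[2, 0], [0, 4]]
Result: (2 × 2, -5 × 4) = (4, -20)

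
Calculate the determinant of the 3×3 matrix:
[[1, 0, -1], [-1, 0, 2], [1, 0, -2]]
0

Expansion along first row:
det = 1·det([[0,2],[0,-2]]) - 0·det([[-1,2],[1,-2]]) + -1·det([[-1,0],[1,0]])
    = 1·(0·-2 - 2·0) - 0·(-1·-2 - 2·1) + -1·(-1·0 - 0·1)
    = 1·0 - 0·0 + -1·0
    = 0 + 0 + 0 = 0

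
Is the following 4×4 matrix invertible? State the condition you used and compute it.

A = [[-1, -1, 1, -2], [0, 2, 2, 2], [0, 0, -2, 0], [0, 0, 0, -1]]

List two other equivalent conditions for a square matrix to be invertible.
Yes, invertible; det(A) = -4 ≠ 0. Equivalent conditions: rank(A) = 4; Ax = 0 has only the trivial solution; 0 is not an eigenvalue; the columns of A are linearly independent.

To check invertibility, compute det(A).
The given matrix is triangular, so det(A) equals the product of its diagonal entries = -4 ≠ 0.
Since det(A) ≠ 0, A is invertible.
Equivalent conditions for a square matrix A to be invertible:
- rank(A) = 4 (full rank).
- The homogeneous system Ax = 0 has only the trivial solution x = 0.
- 0 is not an eigenvalue of A.
- The columns (equivalently rows) of A are linearly independent.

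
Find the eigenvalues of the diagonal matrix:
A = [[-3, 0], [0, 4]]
λ₁ = -3, λ₂ = 4

The characteristic polynomial of A is det(A - λI) = (-3 - λ)(4 - λ) = 0.
The roots are λ = -3 and λ = 4, so the eigenvalues are the diagonal entries.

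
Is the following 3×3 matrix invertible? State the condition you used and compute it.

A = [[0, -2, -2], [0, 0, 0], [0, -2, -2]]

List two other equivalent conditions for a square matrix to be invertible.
No, not invertible; det(A) = 0 (two rows are equal, so the rows are linearly dependent). Equivalent conditions (failing for this A): rank(A) < 3; Ax = 0 has non-trivial solutions; 0 is an eigenvalue; the columns are linearly dependent.

To check invertibility, compute det(A).
In this matrix, row 0 and the last row are identical, so one row is a scalar multiple of another and the rows are linearly dependent.
A matrix with linearly dependent rows has det = 0 and is not invertible.
Equivalent failed conditions:
- rank(A) < 3.
- Ax = 0 has non-trivial solutions.
- 0 is an eigenvalue.
- The columns are linearly dependent.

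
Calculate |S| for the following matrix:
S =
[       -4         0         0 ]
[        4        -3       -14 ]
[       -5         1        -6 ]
det(S) = -128

Expand along row 0 (cofactor expansion): det(S) = a*(e*i - f*h) - b*(d*i - f*g) + c*(d*h - e*g), where the 3×3 is [[a, b, c], [d, e, f], [g, h, i]].
Minor M_00 = (-3)*(-6) - (-14)*(1) = 18 + 14 = 32.
Minor M_01 = (4)*(-6) - (-14)*(-5) = -24 - 70 = -94.
Minor M_02 = (4)*(1) - (-3)*(-5) = 4 - 15 = -11.
det(S) = (-4)*(32) - (0)*(-94) + (0)*(-11) = -128 + 0 + 0 = -128.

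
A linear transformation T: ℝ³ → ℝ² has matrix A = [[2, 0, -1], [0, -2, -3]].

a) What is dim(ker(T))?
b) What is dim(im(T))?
dim(ker) = 1, dim(im) = 2

The two rows are not scalar multiples of one another (no single k satisfies row 2 = k × row 1), so they are linearly independent.
Thus rank(A) = 2.
dim(im(T)) = rank(A) = 2.
By the rank-nullity theorem applied to T: ℝ³ → ℝ², rank(A) + nullity(A) = 3 (the domain dimension), so dim(ker(T)) = 3 - 2 = 1.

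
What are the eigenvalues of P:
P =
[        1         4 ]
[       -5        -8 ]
λ = -4, -3

Solve det(P - λI) = 0. For a 2×2 matrix the characteristic equation is λ² - (trace)λ + det = 0.
trace(P) = a + d = 1 - 8 = -7.
det(P) = a*d - b*c = (1)*(-8) - (4)*(-5) = -8 + 20 = 12.
Characteristic equation: λ² - (-7)λ + (12) = 0.
Discriminant = (-7)² - 4*(12) = 49 - 48 = 1.
λ = (-7 ± √1) / 2 = (-7 ± 1) / 2 = -4, -3.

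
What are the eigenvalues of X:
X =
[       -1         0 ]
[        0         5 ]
λ = -1, 5

Solve det(X - λI) = 0. For a 2×2 matrix the characteristic equation is λ² - (trace)λ + det = 0.
trace(X) = a + d = -1 + 5 = 4.
det(X) = a*d - b*c = (-1)*(5) - (0)*(0) = -5 - 0 = -5.
Characteristic equation: λ² - (4)λ + (-5) = 0.
Discriminant = (4)² - 4*(-5) = 16 + 20 = 36.
λ = (4 ± √36) / 2 = (4 ± 6) / 2 = -1, 5.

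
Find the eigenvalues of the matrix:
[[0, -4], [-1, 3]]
λ = -1 and λ = 4

Characteristic equation: det(A - λI) = 0
λ² - (trace)λ + (det) = 0
λ² - (3)λ + (-4) = 0
λ² - 3λ - 4 = 0
Solving: λ = -1, 4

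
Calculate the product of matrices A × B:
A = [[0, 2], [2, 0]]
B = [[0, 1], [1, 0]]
[[2, 0], [0, 2]]

Matrix multiplication:
C[0][0] = 0×0 + 2×1 = 2
C[0][1] = 0×1 + 2×0 = 0
C[1][0] = 2×0 + 0×1 = 0
C[1][1] = 2×1 + 0×0 = 2
Result: [[2, 0], [0, 2]]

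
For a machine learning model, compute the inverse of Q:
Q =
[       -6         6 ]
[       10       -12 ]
det(Q) = 12
Q⁻¹ =
[       -1      -1/2 ]
[     -5/6      -1/2 ]

For a 2×2 matrix Q = [[a, b], [c, d]] with det(Q) ≠ 0, Q⁻¹ = (1/det(Q)) * [[d, -b], [-c, a]].
det(Q) = (-6)*(-12) - (6)*(10) = 72 - 60 = 12.
Q⁻¹ = (1/12) * [[-12, -6], [-10, -6]].
Dividing each entry by 12 and reducing:
Q⁻¹ =
[       -1      -1/2 ]
[     -5/6      -1/2 ]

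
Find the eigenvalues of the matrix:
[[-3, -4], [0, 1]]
λ = -3 and λ = 1

Characteristic equation: det(A - λI) = 0
λ² - (trace)λ + (det) = 0
λ² - (-2)λ + (-3) = 0
λ² + 2λ - 3 = 0
Solving: λ = -3, 1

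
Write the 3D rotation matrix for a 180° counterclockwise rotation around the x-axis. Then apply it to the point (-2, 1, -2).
R = [[1, 0, 0], [0, -1, 0], [0, 0, -1]]; R·(-2, 1, -2) = (-2, -1, 2)

Rotation matrix for 180° around x-axis:
cos(180°) = -1, sin(180°) = 0
R = [[1, 0, 0], [0, -1, 0], [0, 0, -1]]
Apply to (-2, 1, -2): R·[-2, 1, -2]ᵀ = (-2, -1, 2)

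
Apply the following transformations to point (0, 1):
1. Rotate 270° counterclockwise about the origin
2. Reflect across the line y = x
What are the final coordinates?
(0, 1)

Step 1: Rotate 270° → (1, 0)
Step 2: Reflect across the line y = x → (0, 1)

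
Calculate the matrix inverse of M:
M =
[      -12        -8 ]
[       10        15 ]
det(M) = -100
M⁻¹ =
[    -3/20     -2/25 ]
[     1/10      3/25 ]

For a 2×2 matrix M = [[a, b], [c, d]] with det(M) ≠ 0, M⁻¹ = (1/det(M)) * [[d, -b], [-c, a]].
det(M) = (-12)*(15) - (-8)*(10) = -180 + 80 = -100.
M⁻¹ = (1/-100) * [[15, 8], [-10, -12]].
Dividing each entry by -100 and reducing:
M⁻¹ =
[    -3/20     -2/25 ]
[     1/10      3/25 ]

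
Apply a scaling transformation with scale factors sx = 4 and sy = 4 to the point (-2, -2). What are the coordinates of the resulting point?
(-8, -8)

Scaling matrix:
[[4, 0], [0, 4]]
Result: (-2 × 4, -2 × 4) = (-8, -8)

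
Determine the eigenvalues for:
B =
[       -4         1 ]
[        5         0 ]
λ = -5, 1

Solve det(B - λI) = 0. For a 2×2 matrix the characteristic equation is λ² - (trace)λ + det = 0.
trace(B) = a + d = -4 + 0 = -4.
det(B) = a*d - b*c = (-4)*(0) - (1)*(5) = 0 - 5 = -5.
Characteristic equation: λ² - (-4)λ + (-5) = 0.
Discriminant = (-4)² - 4*(-5) = 16 + 20 = 36.
λ = (-4 ± √36) / 2 = (-4 ± 6) / 2 = -5, 1.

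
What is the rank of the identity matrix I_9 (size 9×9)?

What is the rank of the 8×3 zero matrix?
rank(I_9) = 9, rank(0) = 0

The identity I_9 has 9 columns that are the standard basis vectors e_1, …, e_9. These are linearly independent, so all 9 columns are pivots and rank(I_9) = 9.
The 8×3 zero matrix has every entry zero, so every row is the zero row and there are no pivots; rank(0) = 0.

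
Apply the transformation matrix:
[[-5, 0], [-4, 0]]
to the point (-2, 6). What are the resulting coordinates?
(10, 8)

Matrix multiplication:
[[-5, 0], [-4, 0]] × [-2, 6]ᵀ
= [-5×-2 + 0×6, -4×-2 + 0×6]ᵀ
= [10.0000, 8.0000]ᵀ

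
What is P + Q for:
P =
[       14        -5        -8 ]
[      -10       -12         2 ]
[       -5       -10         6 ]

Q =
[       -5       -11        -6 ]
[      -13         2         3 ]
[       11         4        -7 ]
P + Q =
[        9       -16       -14 ]
[      -23       -10         5 ]
[        6        -6        -1 ]

Matrix addition is elementwise: (P+Q)[i][j] = P[i][j] + Q[i][j].
  (P+Q)[0][0] = (14) + (-5) = 9
  (P+Q)[0][1] = (-5) + (-11) = -16
  (P+Q)[0][2] = (-8) + (-6) = -14
  (P+Q)[1][0] = (-10) + (-13) = -23
  (P+Q)[1][1] = (-12) + (2) = -10
  (P+Q)[1][2] = (2) + (3) = 5
  (P+Q)[2][0] = (-5) + (11) = 6
  (P+Q)[2][1] = (-10) + (4) = -6
  (P+Q)[2][2] = (6) + (-7) = -1
P + Q =
[        9       -16       -14 ]
[      -23       -10         5 ]
[        6        -6        -1 ]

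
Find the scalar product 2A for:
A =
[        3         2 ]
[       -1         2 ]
2A =
[        6         4 ]
[       -2         4 ]

Scalar multiplication is elementwise: (2A)[i][j] = 2 * A[i][j].
  (2A)[0][0] = 2 * (3) = 6
  (2A)[0][1] = 2 * (2) = 4
  (2A)[1][0] = 2 * (-1) = -2
  (2A)[1][1] = 2 * (2) = 4
2A =
[        6         4 ]
[       -2         4 ]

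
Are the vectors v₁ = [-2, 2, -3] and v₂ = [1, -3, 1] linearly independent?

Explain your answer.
Yes, linearly independent

Two vectors are linearly dependent iff one is a scalar multiple of the other.
No single scalar k satisfies v₂ = k·v₁ (the ratios of corresponding entries disagree), so v₁ and v₂ are linearly independent.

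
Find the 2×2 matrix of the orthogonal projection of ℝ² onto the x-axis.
[[1, 0], [0, 0]]

The orthogonal projection onto the line spanned by a nonzero vector u = (a, b) has matrix P = (u uᵀ) / (uᵀ u) = (1/(a² + b²)) · [[a², ab], [ab, b²]].
Here u = (1, 0), so a² + b² = 1 + 0 = 1.
P = (1/1) · [[1, 0], [0, 0]] = [[1, 0], [0, 0]].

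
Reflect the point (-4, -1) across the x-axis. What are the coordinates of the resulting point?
(-4, 1)

Reflection across x-axis: (-4, -1) → (-4, 1)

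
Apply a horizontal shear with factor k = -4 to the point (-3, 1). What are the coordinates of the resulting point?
(-7, 1)

Shear matrix for horizontal shear with factor k = -4:
[[1, -4], [0, 1]]
Result: (-3, 1) → (-7, 1)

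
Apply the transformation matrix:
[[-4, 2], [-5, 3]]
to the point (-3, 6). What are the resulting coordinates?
(24, 33)

Matrix multiplication:
[[-4, 2], [-5, 3]] × [-3, 6]ᵀ
= [-4×-3 + 2×6, -5×-3 + 3×6]ᵀ
= [24.0000, 33.0000]ᵀ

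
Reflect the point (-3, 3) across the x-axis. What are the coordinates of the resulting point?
(-3, -3)

Reflection across x-axis: (-3, 3) → (-3, -3)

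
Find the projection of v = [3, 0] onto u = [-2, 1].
[12/5, -6/5]

The projection of v onto u is proj_u(v) = ((v·u) / (u·u)) · u.
v·u = (3)*(-2) + (0)*(1) = -6.
u·u = (-2)*(-2) + (1)*(1) = 5.
coefficient = -6 / 5 = -6/5.
proj_u(v) = -6/5 · [-2, 1] = [12/5, -6/5].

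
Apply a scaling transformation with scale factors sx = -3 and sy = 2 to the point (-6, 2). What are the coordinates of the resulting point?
(18, 4)

Scaling matrix:
[[-3, 0], [0, 2]]
Result: (-6 × -3, 2 × 2) = (18, 4)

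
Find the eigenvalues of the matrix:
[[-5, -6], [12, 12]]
λ = 3 and λ = 4

Characteristic equation: det(A - λI) = 0
λ² - (trace)λ + (det) = 0
λ² - (7)λ + (12) = 0
λ² - 7λ + 12 = 0
Solving: λ = 3, 4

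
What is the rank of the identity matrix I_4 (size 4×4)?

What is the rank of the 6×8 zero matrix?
rank(I_4) = 4, rank(0) = 0

The identity I_4 has 4 columns that are the standard basis vectors e_1, …, e_4. These are linearly independent, so all 4 columns are pivots and rank(I_4) = 4.
The 6×8 zero matrix has every entry zero, so every row is the zero row and there are no pivots; rank(0) = 0.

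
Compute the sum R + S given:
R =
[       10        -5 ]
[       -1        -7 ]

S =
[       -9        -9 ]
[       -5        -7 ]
R + S =
[        1       -14 ]
[       -6       -14 ]

Matrix addition is elementwise: (R+S)[i][j] = R[i][j] + S[i][j].
  (R+S)[0][0] = (10) + (-9) = 1
  (R+S)[0][1] = (-5) + (-9) = -14
  (R+S)[1][0] = (-1) + (-5) = -6
  (R+S)[1][1] = (-7) + (-7) = -14
R + S =
[        1       -14 ]
[       -6       -14 ]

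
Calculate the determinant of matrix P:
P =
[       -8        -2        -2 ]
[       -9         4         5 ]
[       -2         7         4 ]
det(P) = 210

Expand along row 0 (cofactor expansion): det(P) = a*(e*i - f*h) - b*(d*i - f*g) + c*(d*h - e*g), where the 3×3 is [[a, b, c], [d, e, f], [g, h, i]].
Minor M_00 = (4)*(4) - (5)*(7) = 16 - 35 = -19.
Minor M_01 = (-9)*(4) - (5)*(-2) = -36 + 10 = -26.
Minor M_02 = (-9)*(7) - (4)*(-2) = -63 + 8 = -55.
det(P) = (-8)*(-19) - (-2)*(-26) + (-2)*(-55) = 152 - 52 + 110 = 210.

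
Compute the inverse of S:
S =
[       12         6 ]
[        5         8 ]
det(S) = 66
S⁻¹ =
[     4/33     -1/11 ]
[    -5/66      2/11 ]

For a 2×2 matrix S = [[a, b], [c, d]] with det(S) ≠ 0, S⁻¹ = (1/det(S)) * [[d, -b], [-c, a]].
det(S) = (12)*(8) - (6)*(5) = 96 - 30 = 66.
S⁻¹ = (1/66) * [[8, -6], [-5, 12]].
Dividing each entry by 66 and reducing:
S⁻¹ =
[     4/33     -1/11 ]
[    -5/66      2/11 ]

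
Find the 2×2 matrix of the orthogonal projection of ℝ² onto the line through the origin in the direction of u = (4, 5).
[[16/41, 20/41], [20/41, 25/41]]

The orthogonal projection onto the line spanned by a nonzero vector u = (a, b) has matrix P = (u uᵀ) / (uᵀ u) = (1/(a² + b²)) · [[a², ab], [ab, b²]].
Here u = (4, 5), so a² + b² = 16 + 25 = 41.
P = (1/41) · [[16, 20], [20, 25]] = [[16/41, 20/41], [20/41, 25/41]].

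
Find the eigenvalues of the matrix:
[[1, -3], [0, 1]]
λ = 1 and λ = 1

Characteristic equation: det(A - λI) = 0
λ² - (trace)λ + (det) = 0
λ² - (2)λ + (1) = 0
λ² - 2λ + 1 = 0
Solving: λ = 1, 1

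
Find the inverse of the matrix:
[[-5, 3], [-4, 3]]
[[-1, 1], [-4/3, 5/3]]

For [[a,b],[c,d]], inverse = (1/det)·[[d,-b],[-c,a]]
det = -5·3 - 3·-4 = -3
Inverse = (1/-3)·[[3, -3], [4, -5]]
        = [[-1, 1], [-4/3, 5/3]]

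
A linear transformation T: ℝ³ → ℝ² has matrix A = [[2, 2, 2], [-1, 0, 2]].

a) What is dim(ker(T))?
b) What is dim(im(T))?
dim(ker) = 1, dim(im) = 2

The two rows are not scalar multiples of one another (no single k satisfies row 2 = k × row 1), so they are linearly independent.
Thus rank(A) = 2.
dim(im(T)) = rank(A) = 2.
By the rank-nullity theorem applied to T: ℝ³ → ℝ², rank(A) + nullity(A) = 3 (the domain dimension), so dim(ker(T)) = 3 - 2 = 1.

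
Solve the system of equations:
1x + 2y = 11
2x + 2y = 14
x = 3, y = 4

Use elimination (row reduction):
Equation 1: 1x + 2y = 11.
Equation 2: 2x + 2y = 14.
Multiply Eq1 by 2 and Eq2 by 1: 2x + 4y = 22;  2x + 2y = 14.
Subtract: (-2)y = -8, so y = 4.
Back-substitute into Eq1: 1x + 2*(4) = 11, so x = 3.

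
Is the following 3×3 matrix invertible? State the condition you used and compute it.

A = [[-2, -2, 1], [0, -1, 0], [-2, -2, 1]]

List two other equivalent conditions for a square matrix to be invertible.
No, not invertible; det(A) = 0 (two rows are equal, so the rows are linearly dependent). Equivalent conditions (failing for this A): rank(A) < 3; Ax = 0 has non-trivial solutions; 0 is an eigenvalue; the columns are linearly dependent.

To check invertibility, compute det(A).
In this matrix, row 0 and the last row are identical, so one row is a scalar multiple of another and the rows are linearly dependent.
A matrix with linearly dependent rows has det = 0 and is not invertible.
Equivalent failed conditions:
- rank(A) < 3.
- Ax = 0 has non-trivial solutions.
- 0 is an eigenvalue.
- The columns are linearly dependent.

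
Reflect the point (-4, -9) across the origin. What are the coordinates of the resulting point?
(4, 9)

Reflection across origin: (-4, -9) → (4, 9)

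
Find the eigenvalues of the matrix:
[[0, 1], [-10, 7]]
λ = 2 and λ = 5

Characteristic equation: det(A - λI) = 0
λ² - (trace)λ + (det) = 0
λ² - (7)λ + (10) = 0
λ² - 7λ + 10 = 0
Solving: λ = 2, 5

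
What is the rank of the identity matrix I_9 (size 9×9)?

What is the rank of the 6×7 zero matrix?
rank(I_9) = 9, rank(0) = 0

The identity I_9 has 9 columns that are the standard basis vectors e_1, …, e_9. These are linearly independent, so all 9 columns are pivots and rank(I_9) = 9.
The 6×7 zero matrix has every entry zero, so every row is the zero row and there are no pivots; rank(0) = 0.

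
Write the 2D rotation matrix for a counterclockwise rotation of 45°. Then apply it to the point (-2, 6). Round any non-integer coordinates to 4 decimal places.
R = [[√2/2, -√2/2], [√2/2, √2/2]]; R·(-2, 6) = (-5.6569, 2.8284)

Rotation matrix formula: R(θ) = [[cos θ, -sin θ], [sin θ, cos θ]]
For θ = 45°:
cos(45°) = √2/2
sin(45°) = √2/2
R = [[√2/2, -√2/2], [√2/2, √2/2]]
Apply to (-2, 6): [√2/2·-2 + (-√2/2)·6, √2/2·-2 + √2/2·6] = (-5.6569, 2.8284)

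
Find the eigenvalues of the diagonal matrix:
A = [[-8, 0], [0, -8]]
λ₁ = -8, λ₂ = -8

The characteristic polynomial of A is det(A - λI) = (-8 - λ)(-8 - λ) = 0.
The roots are λ = -8 and λ = -8, so the eigenvalues are the diagonal entries.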